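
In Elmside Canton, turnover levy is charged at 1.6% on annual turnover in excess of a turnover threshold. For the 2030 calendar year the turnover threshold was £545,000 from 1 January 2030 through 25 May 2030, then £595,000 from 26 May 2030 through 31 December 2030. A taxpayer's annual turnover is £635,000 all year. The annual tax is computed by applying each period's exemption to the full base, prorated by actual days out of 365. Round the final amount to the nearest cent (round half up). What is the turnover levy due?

1 January – 25 May 2030: 145 days, exemption £545,000 → (£635,000 − £545,000) × 1.6% × 145/365 = £572.0548
26 May – 31 December 2030: 220 days, exemption £595,000 → (£635,000 − £595,000) × 1.6% × 220/365 = £385.7534
Total = £957.8082

£957.81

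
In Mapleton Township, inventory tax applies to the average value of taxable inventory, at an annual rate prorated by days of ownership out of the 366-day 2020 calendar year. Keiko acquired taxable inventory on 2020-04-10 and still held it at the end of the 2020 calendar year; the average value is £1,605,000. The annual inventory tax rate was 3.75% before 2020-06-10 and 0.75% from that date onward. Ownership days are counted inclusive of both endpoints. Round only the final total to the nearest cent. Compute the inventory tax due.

2020-04-10 to 2020-06-09: 61 days at 3.75% → £1,605,000 × 3.75% × 61/366 = £10,031.2500
2020-06-10 to 2020-12-31: 205 days at 0.75% → £1,605,000 × 0.75% × 205/366 = £6,742.3156
Total = £16,773.5656

£16,773.57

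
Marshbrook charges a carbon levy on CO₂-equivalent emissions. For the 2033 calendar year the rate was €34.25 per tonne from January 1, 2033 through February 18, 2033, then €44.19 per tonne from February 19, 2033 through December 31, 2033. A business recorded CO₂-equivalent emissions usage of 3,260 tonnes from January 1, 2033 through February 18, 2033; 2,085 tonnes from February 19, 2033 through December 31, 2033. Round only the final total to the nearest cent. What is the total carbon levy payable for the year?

January 1 – February 18, 2033: 3,260 tonnes at €34.25/tonne → €111,655.00
February 19 – December 31, 2033: 2,085 tonnes at €44.19/tonne → €92,136.15

€203,791.15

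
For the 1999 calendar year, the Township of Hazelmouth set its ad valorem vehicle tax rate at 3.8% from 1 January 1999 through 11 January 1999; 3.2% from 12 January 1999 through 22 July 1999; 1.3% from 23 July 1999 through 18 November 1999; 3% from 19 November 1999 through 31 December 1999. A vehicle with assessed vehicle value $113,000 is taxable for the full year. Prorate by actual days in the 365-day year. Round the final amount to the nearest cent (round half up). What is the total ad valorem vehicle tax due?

1 January – 11 January 1999: 11 days at 3.8% → $113,000 × 3.8% × 11/365 = $129.4082
12 January – 22 July 1999: 192 days at 3.2% → $113,000 × 3.2% × 192/365 = $1,902.1151
23 July – 18 November 1999: 119 days at 1.3% → $113,000 × 1.3% × 119/365 = $478.9342
19 November – 31 December 1999: 43 days at 3% → $113,000 × 3% × 43/365 = $399.3699
Total = $2,909.8274

$2,909.83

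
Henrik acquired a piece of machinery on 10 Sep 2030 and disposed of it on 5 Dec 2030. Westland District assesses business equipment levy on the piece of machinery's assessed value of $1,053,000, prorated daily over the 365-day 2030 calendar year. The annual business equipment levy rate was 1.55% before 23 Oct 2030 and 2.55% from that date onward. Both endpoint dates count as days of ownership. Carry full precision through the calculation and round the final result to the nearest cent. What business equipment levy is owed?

$5,159.70

10 Sep – 22 Oct 2030: 43 days at 1.55% → $1,053,000 × 1.55% × 43/365 = $1,922.8068
23 Oct – 5 Dec 2030: 44 days at 2.55% → $1,053,000 × 2.55% × 44/365 = $3,236.8932
Total = $5,159.7000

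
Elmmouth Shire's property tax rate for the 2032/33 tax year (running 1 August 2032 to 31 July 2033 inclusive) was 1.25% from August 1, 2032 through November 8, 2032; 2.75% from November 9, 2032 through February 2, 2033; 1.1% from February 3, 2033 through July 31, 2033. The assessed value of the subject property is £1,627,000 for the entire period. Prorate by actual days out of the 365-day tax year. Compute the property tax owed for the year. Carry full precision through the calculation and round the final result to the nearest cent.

August 1 – November 8, 2032: 100 days at 1.25% → £1,627,000 × 1.25% × 100/365 = £5,571.9178
November 9, 2032 – February 2, 2033: 86 days at 2.75% → £1,627,000 × 2.75% × 86/365 = £10,542.0685
February 3 – July 31, 2033: 179 days at 1.1% → £1,627,000 × 1.1% × 179/365 = £8,776.8849
Total = £24,890.8712

£24,890.87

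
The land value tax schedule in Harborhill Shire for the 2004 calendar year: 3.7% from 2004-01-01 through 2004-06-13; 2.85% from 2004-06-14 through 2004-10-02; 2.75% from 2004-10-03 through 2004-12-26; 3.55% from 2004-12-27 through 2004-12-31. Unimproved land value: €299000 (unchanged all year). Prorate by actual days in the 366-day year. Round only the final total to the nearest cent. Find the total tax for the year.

2004-01-01 to 2004-06-13: 165 days at 3.7% → €299000 × 3.7% × 165/366 = €4987.4180
2004-06-14 to 2004-10-02: 111 days at 2.85% → €299000 × 2.85% × 111/366 = €2584.3893
2004-10-03 to 2004-12-26: 85 days at 2.75% → €299000 × 2.75% × 85/366 = €1909.5970
2004-12-27 to 2004-12-31: 5 days at 3.55% → €299000 × 3.55% × 5/366 = €145.0068
Total = €9626.4112

€9626.41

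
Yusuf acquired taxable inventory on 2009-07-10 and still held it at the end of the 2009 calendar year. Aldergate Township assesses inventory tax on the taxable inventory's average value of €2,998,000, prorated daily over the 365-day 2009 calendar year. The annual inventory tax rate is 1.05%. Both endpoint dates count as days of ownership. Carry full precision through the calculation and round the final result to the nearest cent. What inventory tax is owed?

Days held (2009-07-10 to 2009-12-31): 175 out of 365
Tax = €2,998,000 × 1.05% × 175/365 = €15,092.6712

€15,092.67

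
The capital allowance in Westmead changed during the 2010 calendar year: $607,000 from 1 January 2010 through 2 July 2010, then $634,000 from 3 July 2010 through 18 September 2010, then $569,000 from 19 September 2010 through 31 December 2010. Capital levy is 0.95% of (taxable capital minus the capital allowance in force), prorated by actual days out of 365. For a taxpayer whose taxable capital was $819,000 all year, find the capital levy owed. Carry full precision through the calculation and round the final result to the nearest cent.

$2,062.05

1 January – 2 July 2010: 183 days, exemption $607,000 → ($819,000 − $607,000) × 0.95% × 183/365 = $1,009.7589
3 July – 18 September 2010: 78 days, exemption $634,000 → ($819,000 − $634,000) × 0.95% × 78/365 = $375.5753
19 September – 31 December 2010: 104 days, exemption $569,000 → ($819,000 − $569,000) × 0.95% × 104/365 = $676.7123
Total = $2,062.0466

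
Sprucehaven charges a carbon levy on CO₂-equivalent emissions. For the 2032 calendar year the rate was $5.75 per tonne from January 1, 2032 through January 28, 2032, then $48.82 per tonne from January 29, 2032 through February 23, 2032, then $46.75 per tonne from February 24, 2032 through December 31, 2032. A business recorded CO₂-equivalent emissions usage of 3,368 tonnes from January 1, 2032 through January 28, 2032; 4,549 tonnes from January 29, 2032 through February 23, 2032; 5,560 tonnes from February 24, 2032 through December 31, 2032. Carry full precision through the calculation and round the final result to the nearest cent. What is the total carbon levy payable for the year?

$501,378.18

January 1 – January 28, 2032: 3,368 tonnes at $5.75/tonne → $19,366.00
January 29 – February 23, 2032: 4,549 tonnes at $48.82/tonne → $222,082.18
February 24 – December 31, 2032: 5,560 tonnes at $46.75/tonne → $259,930.00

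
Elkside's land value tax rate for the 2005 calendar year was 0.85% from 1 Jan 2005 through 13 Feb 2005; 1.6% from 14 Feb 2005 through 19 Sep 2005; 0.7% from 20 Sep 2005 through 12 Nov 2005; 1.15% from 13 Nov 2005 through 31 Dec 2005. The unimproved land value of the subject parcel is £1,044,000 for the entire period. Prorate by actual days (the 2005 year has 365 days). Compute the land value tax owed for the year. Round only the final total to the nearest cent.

1 Jan – 13 Feb 2005: 44 days at 0.85% → £1,044,000 × 0.85% × 44/365 = £1,069.7425
14 Feb – 19 Sep 2005: 218 days at 1.6% → £1,044,000 × 1.6% × 218/365 = £9,976.6356
20 Sep – 12 Nov 2005: 54 days at 0.7% → £1,044,000 × 0.7% × 54/365 = £1,081.1836
13 Nov – 31 Dec 2005: 49 days at 1.15% → £1,044,000 × 1.15% × 49/365 = £1,611.7644
Total = £13,739.3260

£13,739.33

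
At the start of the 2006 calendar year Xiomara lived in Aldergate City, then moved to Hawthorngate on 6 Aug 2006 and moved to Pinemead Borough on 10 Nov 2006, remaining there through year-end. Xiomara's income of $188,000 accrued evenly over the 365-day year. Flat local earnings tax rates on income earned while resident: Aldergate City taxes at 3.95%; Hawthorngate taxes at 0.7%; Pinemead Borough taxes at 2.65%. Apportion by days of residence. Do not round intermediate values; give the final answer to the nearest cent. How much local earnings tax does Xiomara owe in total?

$5,470.80

Aldergate City, 1 Jan – 5 Aug 2006: 217 days → $188,000 × 3.95% × 217/365 = $4,414.9096
Hawthorngate, 6 Aug – 9 Nov 2006: 96 days → $188,000 × 0.7% × 96/365 = $346.1260
Pinemead Borough, 10 Nov – 31 Dec 2006: 52 days → $188,000 × 2.65% × 52/365 = $709.7644
Total = $5,470.8000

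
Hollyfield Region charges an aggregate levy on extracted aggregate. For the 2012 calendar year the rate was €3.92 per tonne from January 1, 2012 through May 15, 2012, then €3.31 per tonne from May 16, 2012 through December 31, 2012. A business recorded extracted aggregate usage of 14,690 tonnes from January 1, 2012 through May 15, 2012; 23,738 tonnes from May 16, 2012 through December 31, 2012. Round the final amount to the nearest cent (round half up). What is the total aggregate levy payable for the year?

€136157.58

January 1 – May 15, 2012: 14,690 tonnes at €3.92/tonne → €57584.80
May 16 – December 31, 2012: 23,738 tonnes at €3.31/tonne → €78572.78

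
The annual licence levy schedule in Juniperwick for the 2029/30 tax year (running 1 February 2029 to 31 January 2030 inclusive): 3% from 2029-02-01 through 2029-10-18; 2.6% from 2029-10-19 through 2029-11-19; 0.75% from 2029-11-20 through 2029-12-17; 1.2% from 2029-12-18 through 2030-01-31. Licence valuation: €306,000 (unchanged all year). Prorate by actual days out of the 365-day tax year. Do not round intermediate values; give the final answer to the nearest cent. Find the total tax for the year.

2029-02-01 to 2029-10-18: 260 days at 3% → €306,000 × 3% × 260/365 = €6,539.1781
2029-10-19 to 2029-11-19: 32 days at 2.6% → €306,000 × 2.6% × 32/365 = €697.5123
2029-11-20 to 2029-12-17: 28 days at 0.75% → €306,000 × 0.75% × 28/365 = €176.0548
2029-12-18 to 2030-01-31: 45 days at 1.2% → €306,000 × 1.2% × 45/365 = €452.7123
Total = €7,865.4575

€7,865.46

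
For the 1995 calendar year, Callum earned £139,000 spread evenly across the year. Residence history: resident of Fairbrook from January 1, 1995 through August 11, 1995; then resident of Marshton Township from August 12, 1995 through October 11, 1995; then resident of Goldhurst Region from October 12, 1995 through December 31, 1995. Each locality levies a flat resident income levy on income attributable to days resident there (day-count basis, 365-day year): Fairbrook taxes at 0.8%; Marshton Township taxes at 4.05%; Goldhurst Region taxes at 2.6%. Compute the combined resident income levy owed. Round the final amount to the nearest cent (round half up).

Fairbrook, January 1 – August 11, 1995: 223 days → £139,000 × 0.8% × 223/365 = £679.3863
Marshton Township, August 12 – October 11, 1995: 61 days → £139,000 × 4.05% × 61/365 = £940.8205
Goldhurst Region, October 12 – December 31, 1995: 81 days → £139,000 × 2.6% × 81/365 = £802.0110
Total = £2,422.2178

£2,422.22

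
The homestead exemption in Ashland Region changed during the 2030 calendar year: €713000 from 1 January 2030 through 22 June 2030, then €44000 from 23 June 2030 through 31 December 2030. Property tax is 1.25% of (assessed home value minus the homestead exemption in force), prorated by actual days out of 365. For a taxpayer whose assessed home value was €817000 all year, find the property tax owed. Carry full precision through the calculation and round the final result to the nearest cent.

€5698.90

1 January – 22 June 2030: 173 days, exemption €713000 → (€817000 − €713000) × 1.25% × 173/365 = €616.1644
23 June – 31 December 2030: 192 days, exemption €44000 → (€817000 − €44000) × 1.25% × 192/365 = €5082.7397
Total = €5698.9041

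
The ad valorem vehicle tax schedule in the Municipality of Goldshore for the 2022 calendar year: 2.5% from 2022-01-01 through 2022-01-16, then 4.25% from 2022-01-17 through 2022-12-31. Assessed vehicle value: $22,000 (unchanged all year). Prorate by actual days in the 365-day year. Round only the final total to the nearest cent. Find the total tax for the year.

2022-01-01 to 2022-01-16: 16 days at 2.5% → $22,000 × 2.5% × 16/365 = $24.1096
2022-01-17 to 2022-12-31: 349 days at 4.25% → $22,000 × 4.25% × 349/365 = $894.0137
Total = $918.1233

$918.12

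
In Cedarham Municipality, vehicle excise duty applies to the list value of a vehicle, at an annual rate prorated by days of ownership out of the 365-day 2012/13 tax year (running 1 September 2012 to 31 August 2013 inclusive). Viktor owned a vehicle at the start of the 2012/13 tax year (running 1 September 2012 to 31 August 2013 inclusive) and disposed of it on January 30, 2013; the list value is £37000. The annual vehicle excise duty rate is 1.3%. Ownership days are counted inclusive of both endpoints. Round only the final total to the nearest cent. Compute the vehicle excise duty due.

Days held (September 1, 2012 – January 30, 2013): 152 out of 365
Tax = £37000 × 1.3% × 152/365 = £200.3068

£200.31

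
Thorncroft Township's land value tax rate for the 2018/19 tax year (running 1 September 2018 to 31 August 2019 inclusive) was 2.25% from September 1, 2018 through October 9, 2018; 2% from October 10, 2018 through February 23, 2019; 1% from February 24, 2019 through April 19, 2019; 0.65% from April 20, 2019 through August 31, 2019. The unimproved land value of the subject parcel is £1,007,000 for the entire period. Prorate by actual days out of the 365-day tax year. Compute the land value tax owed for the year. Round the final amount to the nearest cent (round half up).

£13,900.74

September 1 – October 9, 2018: 39 days at 2.25% → £1,007,000 × 2.25% × 39/365 = £2,420.9384
October 10, 2018 – February 23, 2019: 137 days at 2% → £1,007,000 × 2% × 137/365 = £7,559.3973
February 24 – April 19, 2019: 55 days at 1% → £1,007,000 × 1% × 55/365 = £1,517.3973
April 20 – August 31, 2019: 134 days at 0.65% → £1,007,000 × 0.65% × 134/365 = £2,403.0055
Total = £13,900.7384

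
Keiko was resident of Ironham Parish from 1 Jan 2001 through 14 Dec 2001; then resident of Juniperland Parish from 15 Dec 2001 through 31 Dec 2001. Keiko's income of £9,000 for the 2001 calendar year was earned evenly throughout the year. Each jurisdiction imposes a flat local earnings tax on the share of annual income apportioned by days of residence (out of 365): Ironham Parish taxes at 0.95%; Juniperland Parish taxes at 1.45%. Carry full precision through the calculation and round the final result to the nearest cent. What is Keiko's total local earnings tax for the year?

Ironham Parish, 1 Jan – 14 Dec 2001: 348 days → £9,000 × 0.95% × 348/365 = £81.5178
Juniperland Parish, 15 Dec – 31 Dec 2001: 17 days → £9,000 × 1.45% × 17/365 = £6.0781
Total = £87.5959

£87.60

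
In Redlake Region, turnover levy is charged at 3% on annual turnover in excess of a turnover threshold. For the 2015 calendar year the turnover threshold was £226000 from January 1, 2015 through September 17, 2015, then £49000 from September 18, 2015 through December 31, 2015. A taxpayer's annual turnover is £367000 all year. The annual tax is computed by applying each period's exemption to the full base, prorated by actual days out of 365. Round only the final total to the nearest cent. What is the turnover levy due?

January 1 – September 17, 2015: 260 days, exemption £226000 → (£367000 − £226000) × 3% × 260/365 = £3013.1507
September 18 – December 31, 2015: 105 days, exemption £49000 → (£367000 − £49000) × 3% × 105/365 = £2744.3836
Total = £5757.5342

£5757.53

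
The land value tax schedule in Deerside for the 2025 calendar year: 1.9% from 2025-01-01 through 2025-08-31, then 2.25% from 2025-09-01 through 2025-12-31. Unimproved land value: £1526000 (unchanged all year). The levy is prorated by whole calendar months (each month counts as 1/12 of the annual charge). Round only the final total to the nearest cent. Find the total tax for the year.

2025-01-01 to 2025-08-31: 8 months at 1.9% → £1526000 × 1.9% × 8/12 = £19329.3333
2025-09-01 to 2025-12-31: 4 months at 2.25% → £1526000 × 2.25% × 4/12 = £11445.0000
Total = £30774.3333

£30774.33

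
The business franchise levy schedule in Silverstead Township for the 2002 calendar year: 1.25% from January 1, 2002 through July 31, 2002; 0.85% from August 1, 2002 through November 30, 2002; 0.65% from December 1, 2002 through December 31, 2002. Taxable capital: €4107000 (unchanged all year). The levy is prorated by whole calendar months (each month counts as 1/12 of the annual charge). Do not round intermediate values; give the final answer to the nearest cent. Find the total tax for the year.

€43808.00

January 1 – July 31, 2002: 7 months at 1.25% → €4107000 × 1.25% × 7/12 = €29946.8750
August 1 – November 30, 2002: 4 months at 0.85% → €4107000 × 0.85% × 4/12 = €11636.5000
December 1 – December 31, 2002: 1 month at 0.65% → €4107000 × 0.65% × 1/12 = €2224.6250
Total = €43808.0000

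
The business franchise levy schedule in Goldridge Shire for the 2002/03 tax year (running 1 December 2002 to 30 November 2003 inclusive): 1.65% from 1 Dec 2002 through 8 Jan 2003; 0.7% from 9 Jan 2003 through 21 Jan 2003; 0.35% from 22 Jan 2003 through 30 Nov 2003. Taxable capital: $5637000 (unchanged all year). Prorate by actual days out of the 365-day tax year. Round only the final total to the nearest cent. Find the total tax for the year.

$28262.22

1 Dec 2002 – 8 Jan 2003: 39 days at 1.65% → $5637000 × 1.65% × 39/365 = $9938.1082
9 Jan – 21 Jan 2003: 13 days at 0.7% → $5637000 × 0.7% × 13/365 = $1405.3890
22 Jan – 30 Nov 2003: 313 days at 0.35% → $5637000 × 0.35% × 313/365 = $16918.7219
Total = $28262.2192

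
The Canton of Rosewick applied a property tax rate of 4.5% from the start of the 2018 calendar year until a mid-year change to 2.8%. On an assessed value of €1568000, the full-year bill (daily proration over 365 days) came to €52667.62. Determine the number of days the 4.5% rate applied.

120 days

Let d = days at the first rate; then 365 − d days at the second rate.
€1568000 × [4.5%·d + 2.8%·(365−d)] / 365 = €52667.62
Solving gives d = 120, so the new rate took effect on May 1, 2018.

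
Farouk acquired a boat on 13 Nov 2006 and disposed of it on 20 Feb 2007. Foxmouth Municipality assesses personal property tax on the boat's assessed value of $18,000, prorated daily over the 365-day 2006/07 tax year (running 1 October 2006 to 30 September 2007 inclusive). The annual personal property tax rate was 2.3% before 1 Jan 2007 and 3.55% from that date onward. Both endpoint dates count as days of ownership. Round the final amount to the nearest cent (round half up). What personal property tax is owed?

13 Nov – 31 Dec 2006: 49 days at 2.3% → $18,000 × 2.3% × 49/365 = $55.5781
1 Jan – 20 Feb 2007: 51 days at 3.55% → $18,000 × 3.55% × 51/365 = $89.2849
Total = $144.8630

$144.86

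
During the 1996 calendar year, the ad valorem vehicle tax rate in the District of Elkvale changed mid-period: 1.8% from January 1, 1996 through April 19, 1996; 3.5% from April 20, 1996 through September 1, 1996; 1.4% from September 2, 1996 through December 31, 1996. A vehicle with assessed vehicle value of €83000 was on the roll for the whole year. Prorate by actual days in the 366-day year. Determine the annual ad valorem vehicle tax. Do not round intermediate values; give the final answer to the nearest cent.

€1904.69

January 1 – April 19, 1996: 110 days at 1.8% → €83000 × 1.8% × 110/366 = €449.0164
April 20 – September 1, 1996: 135 days at 3.5% → €83000 × 3.5% × 135/366 = €1071.5164
September 2 – December 31, 1996: 121 days at 1.4% → €83000 × 1.4% × 121/366 = €384.1585
Total = €1904.6913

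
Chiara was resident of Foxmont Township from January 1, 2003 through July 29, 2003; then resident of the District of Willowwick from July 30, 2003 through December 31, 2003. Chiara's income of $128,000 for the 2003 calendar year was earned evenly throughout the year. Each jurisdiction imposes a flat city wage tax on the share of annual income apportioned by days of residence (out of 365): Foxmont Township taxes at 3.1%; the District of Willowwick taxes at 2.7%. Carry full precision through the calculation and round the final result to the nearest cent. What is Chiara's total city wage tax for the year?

$3,750.58

Foxmont Township, January 1 – July 29, 2003: 210 days → $128,000 × 3.1% × 210/365 = $2,282.9589
The District of Willowwick, July 30 – December 31, 2003: 155 days → $128,000 × 2.7% × 155/365 = $1,467.6164
Total = $3,750.5753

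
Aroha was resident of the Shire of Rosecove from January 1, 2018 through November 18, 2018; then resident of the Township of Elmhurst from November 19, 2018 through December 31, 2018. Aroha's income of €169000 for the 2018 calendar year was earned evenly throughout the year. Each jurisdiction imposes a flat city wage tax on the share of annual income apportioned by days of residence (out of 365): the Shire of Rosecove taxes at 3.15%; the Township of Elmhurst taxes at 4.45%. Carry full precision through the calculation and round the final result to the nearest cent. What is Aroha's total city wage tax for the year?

The Shire of Rosecove, January 1 – November 18, 2018: 322 days → €169000 × 3.15% × 322/365 = €4696.3479
The Township of Elmhurst, November 19 – December 31, 2018: 43 days → €169000 × 4.45% × 43/365 = €885.9767
Total = €5582.3247

€5582.32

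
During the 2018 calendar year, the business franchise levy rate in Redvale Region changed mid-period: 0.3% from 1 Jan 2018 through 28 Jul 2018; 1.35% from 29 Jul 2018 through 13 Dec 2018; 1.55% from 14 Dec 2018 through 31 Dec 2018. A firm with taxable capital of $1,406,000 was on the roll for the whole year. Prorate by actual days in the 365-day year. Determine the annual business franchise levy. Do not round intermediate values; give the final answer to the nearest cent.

1 Jan – 28 Jul 2018: 209 days at 0.3% → $1,406,000 × 0.3% × 209/365 = $2,415.2384
29 Jul – 13 Dec 2018: 138 days at 1.35% → $1,406,000 × 1.35% × 138/365 = $7,176.3781
14 Dec – 31 Dec 2018: 18 days at 1.55% → $1,406,000 × 1.55% × 18/365 = $1,074.7233
Total = $10,666.3397

$10,666.34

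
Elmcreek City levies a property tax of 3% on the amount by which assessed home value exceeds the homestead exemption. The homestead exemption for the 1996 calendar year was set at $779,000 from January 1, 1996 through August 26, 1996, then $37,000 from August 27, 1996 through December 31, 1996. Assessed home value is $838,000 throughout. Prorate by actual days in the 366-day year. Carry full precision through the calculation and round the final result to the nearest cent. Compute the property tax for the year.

$9,494.10

January 1 – August 26, 1996: 239 days, exemption $779,000 → ($838,000 − $779,000) × 3% × 239/366 = $1,155.8197
August 27 – December 31, 1996: 127 days, exemption $37,000 → ($838,000 − $37,000) × 3% × 127/366 = $8,338.2787
Total = $9,494.0984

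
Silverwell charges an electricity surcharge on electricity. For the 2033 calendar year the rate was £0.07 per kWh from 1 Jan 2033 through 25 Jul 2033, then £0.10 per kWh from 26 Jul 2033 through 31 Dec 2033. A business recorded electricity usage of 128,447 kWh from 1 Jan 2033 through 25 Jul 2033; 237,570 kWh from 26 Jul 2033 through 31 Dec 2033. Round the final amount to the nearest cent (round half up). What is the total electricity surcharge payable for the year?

£32,748.29

1 Jan – 25 Jul 2033: 128,447 kWh at £0.07/kWh → £8,991.29
26 Jul – 31 Dec 2033: 237,570 kWh at £0.10/kWh → £23,757.00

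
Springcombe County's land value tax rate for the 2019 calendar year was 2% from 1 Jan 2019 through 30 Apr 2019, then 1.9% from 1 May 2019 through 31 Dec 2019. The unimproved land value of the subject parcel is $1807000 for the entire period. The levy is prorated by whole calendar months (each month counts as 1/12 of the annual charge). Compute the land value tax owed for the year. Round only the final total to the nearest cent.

$34935.33

1 Jan – 30 Apr 2019: 4 months at 2% → $1807000 × 2% × 4/12 = $12046.6667
1 May – 31 Dec 2019: 8 months at 1.9% → $1807000 × 1.9% × 8/12 = $22888.6667
Total = $34935.3333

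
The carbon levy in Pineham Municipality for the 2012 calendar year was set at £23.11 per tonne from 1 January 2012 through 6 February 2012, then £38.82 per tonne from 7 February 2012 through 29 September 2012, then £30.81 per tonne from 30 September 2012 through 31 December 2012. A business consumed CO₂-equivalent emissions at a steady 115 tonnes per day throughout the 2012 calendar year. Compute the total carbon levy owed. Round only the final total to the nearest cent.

£1,481,420.80

1 January – 6 February 2012: 37 days × 115 tonnes/day = 4,255 tonnes at £23.11/tonne → £98,333.05
7 February – 29 September 2012: 236 days × 115 tonnes/day = 27,140 tonnes at £38.82/tonne → £1,053,574.80
30 September – 31 December 2012: 93 days × 115 tonnes/day = 10,695 tonnes at £30.81/tonne → £329,512.95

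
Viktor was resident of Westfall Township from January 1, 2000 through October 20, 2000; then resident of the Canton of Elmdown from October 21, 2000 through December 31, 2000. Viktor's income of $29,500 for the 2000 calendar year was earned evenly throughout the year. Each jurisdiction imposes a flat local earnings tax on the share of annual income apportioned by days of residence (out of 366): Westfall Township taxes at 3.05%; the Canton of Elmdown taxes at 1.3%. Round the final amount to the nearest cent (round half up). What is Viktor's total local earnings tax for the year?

$798.19

Westfall Township, January 1 – October 20, 2000: 294 days → $29,500 × 3.05% × 294/366 = $722.7500
The Canton of Elmdown, October 21 – December 31, 2000: 72 days → $29,500 × 1.3% × 72/366 = $75.4426
Total = $798.1926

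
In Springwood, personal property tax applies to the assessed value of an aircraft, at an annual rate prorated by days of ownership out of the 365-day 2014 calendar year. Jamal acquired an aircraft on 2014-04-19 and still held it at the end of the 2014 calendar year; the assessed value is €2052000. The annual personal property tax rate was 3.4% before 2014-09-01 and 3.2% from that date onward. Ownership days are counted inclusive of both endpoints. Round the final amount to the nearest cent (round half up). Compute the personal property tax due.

2014-04-19 to 2014-08-31: 135 days at 3.4% → €2052000 × 3.4% × 135/365 = €25804.6027
2014-09-01 to 2014-12-31: 122 days at 3.2% → €2052000 × 3.2% × 122/365 = €21947.9671
Total = €47752.5699

€47752.57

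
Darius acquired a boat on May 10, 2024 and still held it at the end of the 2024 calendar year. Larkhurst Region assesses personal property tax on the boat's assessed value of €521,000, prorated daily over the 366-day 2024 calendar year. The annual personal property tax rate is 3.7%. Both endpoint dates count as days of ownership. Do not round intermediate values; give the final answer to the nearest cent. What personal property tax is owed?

€12,429.98

Days held (May 10 – December 31, 2024): 236 out of 366
Tax = €521,000 × 3.7% × 236/366 = €12,429.9781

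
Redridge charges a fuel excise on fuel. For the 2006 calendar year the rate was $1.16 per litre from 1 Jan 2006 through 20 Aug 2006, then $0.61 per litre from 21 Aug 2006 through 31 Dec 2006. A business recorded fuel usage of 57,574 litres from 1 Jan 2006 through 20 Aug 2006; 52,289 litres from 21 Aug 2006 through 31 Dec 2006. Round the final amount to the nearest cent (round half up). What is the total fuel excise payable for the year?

$98682.13

1 Jan – 20 Aug 2006: 57,574 litres at $1.16/litre → $66785.84
21 Aug – 31 Dec 2006: 52,289 litres at $0.61/litre → $31896.29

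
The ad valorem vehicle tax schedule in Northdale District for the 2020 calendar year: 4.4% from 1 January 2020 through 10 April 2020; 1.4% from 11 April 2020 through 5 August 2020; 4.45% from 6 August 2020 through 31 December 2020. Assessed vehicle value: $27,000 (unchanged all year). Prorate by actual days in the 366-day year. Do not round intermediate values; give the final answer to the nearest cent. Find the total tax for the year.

1 January – 10 April 2020: 101 days at 4.4% → $27,000 × 4.4% × 101/366 = $327.8361
11 April – 5 August 2020: 117 days at 1.4% → $27,000 × 1.4% × 117/366 = $120.8361
6 August – 31 December 2020: 148 days at 4.45% → $27,000 × 4.45% × 148/366 = $485.8525
Total = $934.5246

$934.52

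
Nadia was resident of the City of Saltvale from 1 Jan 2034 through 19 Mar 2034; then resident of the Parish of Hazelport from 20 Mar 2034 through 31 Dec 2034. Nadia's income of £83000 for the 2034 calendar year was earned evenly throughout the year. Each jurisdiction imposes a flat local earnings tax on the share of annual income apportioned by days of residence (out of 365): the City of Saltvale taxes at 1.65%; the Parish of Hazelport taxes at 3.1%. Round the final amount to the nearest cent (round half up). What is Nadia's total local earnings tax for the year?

The City of Saltvale, 1 Jan – 19 Mar 2034: 78 days → £83000 × 1.65% × 78/365 = £292.6603
The Parish of Hazelport, 20 Mar – 31 Dec 2034: 287 days → £83000 × 3.1% × 287/365 = £2023.1534
Total = £2315.8137

£2315.81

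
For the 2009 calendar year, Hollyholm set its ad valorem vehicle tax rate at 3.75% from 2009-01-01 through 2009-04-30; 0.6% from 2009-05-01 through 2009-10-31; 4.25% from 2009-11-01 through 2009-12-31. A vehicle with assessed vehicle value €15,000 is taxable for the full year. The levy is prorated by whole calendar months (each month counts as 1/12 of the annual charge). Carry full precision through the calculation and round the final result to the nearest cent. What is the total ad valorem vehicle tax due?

2009-01-01 to 2009-04-30: 4 months at 3.75% → €15,000 × 3.75% × 4/12 = €187.5000
2009-05-01 to 2009-10-31: 6 months at 0.6% → €15,000 × 0.6% × 6/12 = €45.0000
2009-11-01 to 2009-12-31: 2 months at 4.25% → €15,000 × 4.25% × 2/12 = €106.2500
Total = €338.7500

€338.75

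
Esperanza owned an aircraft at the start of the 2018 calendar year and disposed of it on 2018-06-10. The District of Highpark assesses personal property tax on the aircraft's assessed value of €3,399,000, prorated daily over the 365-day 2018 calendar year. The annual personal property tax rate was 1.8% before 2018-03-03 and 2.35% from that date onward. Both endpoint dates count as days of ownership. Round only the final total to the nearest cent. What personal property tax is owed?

€32,108.91

2018-01-01 to 2018-03-02: 61 days at 1.8% → €3,399,000 × 1.8% × 61/365 = €10,224.9370
2018-03-03 to 2018-06-10: 100 days at 2.35% → €3,399,000 × 2.35% × 100/365 = €21,883.9726
Total = €32,108.9096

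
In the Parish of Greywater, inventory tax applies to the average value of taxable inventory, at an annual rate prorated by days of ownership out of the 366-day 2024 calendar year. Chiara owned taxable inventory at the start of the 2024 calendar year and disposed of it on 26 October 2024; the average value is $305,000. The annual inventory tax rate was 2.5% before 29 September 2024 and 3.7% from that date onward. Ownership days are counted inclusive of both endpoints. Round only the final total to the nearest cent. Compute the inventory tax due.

$6,530.00

1 January – 28 September 2024: 272 days at 2.5% → $305,000 × 2.5% × 272/366 = $5,666.6667
29 September – 26 October 2024: 28 days at 3.7% → $305,000 × 3.7% × 28/366 = $863.3333
Total = $6,530.0000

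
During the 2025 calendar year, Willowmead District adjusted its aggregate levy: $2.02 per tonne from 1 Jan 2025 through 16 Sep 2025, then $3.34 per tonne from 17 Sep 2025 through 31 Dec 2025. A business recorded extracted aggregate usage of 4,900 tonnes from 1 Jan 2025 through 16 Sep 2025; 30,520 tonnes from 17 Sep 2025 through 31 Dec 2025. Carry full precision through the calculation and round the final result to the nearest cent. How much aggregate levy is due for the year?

1 Jan – 16 Sep 2025: 4,900 tonnes at $2.02/tonne → $9,898.00
17 Sep – 31 Dec 2025: 30,520 tonnes at $3.34/tonne → $101,936.80

$111,834.80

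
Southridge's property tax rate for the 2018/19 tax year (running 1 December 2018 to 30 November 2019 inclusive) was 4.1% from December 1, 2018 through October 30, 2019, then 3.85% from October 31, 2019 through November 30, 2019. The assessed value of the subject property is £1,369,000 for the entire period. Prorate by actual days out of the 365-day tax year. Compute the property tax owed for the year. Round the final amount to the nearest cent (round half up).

£55,838.32

December 1, 2018 – October 30, 2019: 334 days at 4.1% → £1,369,000 × 4.1% × 334/365 = £51,361.8795
October 31 – November 30, 2019: 31 days at 3.85% → £1,369,000 × 3.85% × 31/365 = £4,476.4425
Total = £55,838.3219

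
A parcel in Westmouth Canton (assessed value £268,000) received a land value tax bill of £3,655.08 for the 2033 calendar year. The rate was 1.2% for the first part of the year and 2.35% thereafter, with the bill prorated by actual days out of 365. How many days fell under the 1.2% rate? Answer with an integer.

313 days

Let d = days at the first rate; then 365 − d days at the second rate.
£268,000 × [1.2%·d + 2.35%·(365−d)] / 365 = £3,655.08
Solving gives d = 313, so the new rate took effect on 10 November 2033.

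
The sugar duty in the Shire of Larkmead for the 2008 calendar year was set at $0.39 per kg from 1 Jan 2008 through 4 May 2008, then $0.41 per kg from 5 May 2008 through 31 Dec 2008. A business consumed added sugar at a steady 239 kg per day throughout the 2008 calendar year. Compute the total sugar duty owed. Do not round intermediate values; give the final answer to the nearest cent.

$35,266.84

1 Jan – 4 May 2008: 125 days × 239 kg/day = 29,875 kg at $0.39/kg → $11,651.25
5 May – 31 Dec 2008: 241 days × 239 kg/day = 57,599 kg at $0.41/kg → $23,615.59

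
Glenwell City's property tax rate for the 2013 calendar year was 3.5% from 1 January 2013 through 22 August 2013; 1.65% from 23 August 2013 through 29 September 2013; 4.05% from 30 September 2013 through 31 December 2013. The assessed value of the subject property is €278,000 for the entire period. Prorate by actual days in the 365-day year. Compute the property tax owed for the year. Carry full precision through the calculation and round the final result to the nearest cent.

€9,584.15

1 January – 22 August 2013: 234 days at 3.5% → €278,000 × 3.5% × 234/365 = €6,237.8630
23 August – 29 September 2013: 38 days at 1.65% → €278,000 × 1.65% × 38/365 = €477.5507
30 September – 31 December 2013: 93 days at 4.05% → €278,000 × 4.05% × 93/365 = €2,868.7315
Total = €9,584.1452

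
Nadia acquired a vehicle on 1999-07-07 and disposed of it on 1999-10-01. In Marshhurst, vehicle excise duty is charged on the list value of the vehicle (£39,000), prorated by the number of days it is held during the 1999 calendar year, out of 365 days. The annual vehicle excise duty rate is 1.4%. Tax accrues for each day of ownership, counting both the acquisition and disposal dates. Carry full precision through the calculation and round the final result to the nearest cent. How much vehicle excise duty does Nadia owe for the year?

£130.14

Days held (1999-07-07 to 1999-10-01): 87 out of 365
Tax = £39,000 × 1.4% × 87/365 = £130.1425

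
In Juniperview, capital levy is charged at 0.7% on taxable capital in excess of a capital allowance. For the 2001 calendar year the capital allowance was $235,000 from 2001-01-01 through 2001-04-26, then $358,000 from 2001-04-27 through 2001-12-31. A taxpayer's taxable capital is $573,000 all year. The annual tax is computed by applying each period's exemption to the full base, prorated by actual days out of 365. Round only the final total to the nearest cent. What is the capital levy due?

$1,778.63

2001-01-01 to 2001-04-26: 116 days, exemption $235,000 → ($573,000 − $235,000) × 0.7% × 116/365 = $751.9342
2001-04-27 to 2001-12-31: 249 days, exemption $358,000 → ($573,000 − $358,000) × 0.7% × 249/365 = $1,026.6986
Total = $1,778.6329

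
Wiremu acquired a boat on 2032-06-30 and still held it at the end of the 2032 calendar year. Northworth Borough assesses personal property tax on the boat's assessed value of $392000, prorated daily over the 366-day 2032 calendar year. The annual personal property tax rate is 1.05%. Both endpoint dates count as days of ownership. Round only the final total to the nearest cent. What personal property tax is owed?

Days held (2032-06-30 to 2032-12-31): 185 out of 366
Tax = $392000 × 1.05% × 185/366 = $2080.4918

$2080.49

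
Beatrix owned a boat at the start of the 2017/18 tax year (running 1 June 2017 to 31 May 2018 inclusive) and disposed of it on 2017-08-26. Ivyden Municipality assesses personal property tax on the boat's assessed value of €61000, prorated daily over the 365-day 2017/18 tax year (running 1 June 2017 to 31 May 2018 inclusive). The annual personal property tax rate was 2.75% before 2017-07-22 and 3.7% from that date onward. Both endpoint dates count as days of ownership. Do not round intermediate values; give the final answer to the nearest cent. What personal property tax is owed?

€457.00

2017-06-01 to 2017-07-21: 51 days at 2.75% → €61000 × 2.75% × 51/365 = €234.3904
2017-07-22 to 2017-08-26: 36 days at 3.7% → €61000 × 3.7% × 36/365 = €222.6082
Total = €456.9986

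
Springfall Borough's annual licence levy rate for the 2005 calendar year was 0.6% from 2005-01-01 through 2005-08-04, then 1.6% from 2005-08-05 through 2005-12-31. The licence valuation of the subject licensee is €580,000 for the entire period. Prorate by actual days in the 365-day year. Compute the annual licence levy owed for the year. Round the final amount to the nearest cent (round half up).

€5,847.67

2005-01-01 to 2005-08-04: 216 days at 0.6% → €580,000 × 0.6% × 216/365 = €2,059.3973
2005-08-05 to 2005-12-31: 149 days at 1.6% → €580,000 × 1.6% × 149/365 = €3,788.2740
Total = €5,847.6712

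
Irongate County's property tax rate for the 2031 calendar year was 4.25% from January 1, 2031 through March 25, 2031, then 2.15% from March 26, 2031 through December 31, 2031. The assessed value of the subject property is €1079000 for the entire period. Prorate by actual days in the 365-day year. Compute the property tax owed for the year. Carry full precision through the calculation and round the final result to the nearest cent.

January 1 – March 25, 2031: 84 days at 4.25% → €1079000 × 4.25% × 84/365 = €10553.5068
March 26 – December 31, 2031: 281 days at 2.15% → €1079000 × 2.15% × 281/365 = €17859.6671
Total = €28413.1740

€28413.17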